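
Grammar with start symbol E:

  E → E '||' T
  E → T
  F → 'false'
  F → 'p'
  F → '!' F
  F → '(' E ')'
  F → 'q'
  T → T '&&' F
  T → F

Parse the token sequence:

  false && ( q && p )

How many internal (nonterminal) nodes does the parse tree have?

[E [T [T [F false]] && [F ( [E [T [T [F q]] && [F p]]] )]]]

10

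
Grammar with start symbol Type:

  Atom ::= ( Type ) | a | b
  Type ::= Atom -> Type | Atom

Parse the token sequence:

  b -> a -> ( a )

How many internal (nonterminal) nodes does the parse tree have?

[Type [Atom b] -> [Type [Atom a] -> [Type [Atom ( [Type [Atom a]] )]]]]

8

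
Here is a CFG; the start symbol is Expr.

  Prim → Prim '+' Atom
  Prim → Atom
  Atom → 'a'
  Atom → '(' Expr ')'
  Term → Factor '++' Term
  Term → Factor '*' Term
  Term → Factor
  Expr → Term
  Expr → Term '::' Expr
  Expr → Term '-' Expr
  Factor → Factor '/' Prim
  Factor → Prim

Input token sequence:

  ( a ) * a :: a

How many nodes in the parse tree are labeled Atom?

4

[Expr [Term [Factor [Prim [Atom ( [Expr [Term [Factor [Prim [Atom a]]]]] )]]] * [Term [Factor [Prim [Atom a]]]]] :: [Expr [Term [Factor [Prim [Atom a]]]]]]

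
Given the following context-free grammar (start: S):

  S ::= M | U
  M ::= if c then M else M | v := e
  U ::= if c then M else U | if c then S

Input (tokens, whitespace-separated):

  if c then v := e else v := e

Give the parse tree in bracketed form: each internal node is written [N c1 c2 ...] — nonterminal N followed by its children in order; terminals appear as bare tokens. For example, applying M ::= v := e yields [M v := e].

[S [M if c then [M v := e] else [M v := e]]]

S
M
if c then M else M
if c then v := e else M
if c then v := e else v := e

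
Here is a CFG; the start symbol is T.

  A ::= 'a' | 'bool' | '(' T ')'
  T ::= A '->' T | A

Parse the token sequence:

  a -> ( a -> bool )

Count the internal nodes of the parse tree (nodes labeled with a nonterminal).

[T [A a] -> [T [A ( [T [A a] -> [T [A bool]]] )]]]

8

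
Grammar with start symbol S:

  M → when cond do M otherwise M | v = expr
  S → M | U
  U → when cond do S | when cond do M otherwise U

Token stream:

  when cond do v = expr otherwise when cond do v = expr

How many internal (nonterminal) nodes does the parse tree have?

[S [U when cond do [M v = expr] otherwise [U when cond do [S [M v = expr]]]]]

6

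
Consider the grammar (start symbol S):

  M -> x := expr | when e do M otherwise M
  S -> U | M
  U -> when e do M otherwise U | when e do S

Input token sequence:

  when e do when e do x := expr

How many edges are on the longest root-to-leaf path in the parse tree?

6

[S [U when e do [S [U when e do [S [M x := expr]]]]]]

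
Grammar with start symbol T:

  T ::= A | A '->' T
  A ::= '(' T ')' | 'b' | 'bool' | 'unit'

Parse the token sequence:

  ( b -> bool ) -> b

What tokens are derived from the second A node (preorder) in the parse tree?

[T [A ( [T [A b] -> [T [A bool]]] )] -> [T [A b]]]

b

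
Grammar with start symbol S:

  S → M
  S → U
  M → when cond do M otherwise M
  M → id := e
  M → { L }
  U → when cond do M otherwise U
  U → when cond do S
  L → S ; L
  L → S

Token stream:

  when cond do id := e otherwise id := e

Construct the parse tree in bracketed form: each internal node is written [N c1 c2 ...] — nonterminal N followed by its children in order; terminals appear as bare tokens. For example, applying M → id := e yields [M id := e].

[S [M when cond do [M id := e] otherwise [M id := e]]]

S
M
when cond do M otherwise M
when cond do id := e otherwise M
when cond do id := e otherwise id := e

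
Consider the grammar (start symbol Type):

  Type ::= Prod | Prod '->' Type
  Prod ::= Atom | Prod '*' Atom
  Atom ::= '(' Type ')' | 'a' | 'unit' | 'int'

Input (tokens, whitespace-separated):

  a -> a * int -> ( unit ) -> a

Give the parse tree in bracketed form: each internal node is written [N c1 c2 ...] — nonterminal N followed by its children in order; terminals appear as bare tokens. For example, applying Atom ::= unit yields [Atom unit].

Type
Prod -> Type
Atom -> Type
a -> Type
a -> Prod -> Type
a -> Prod * Atom -> Type
a -> Atom * Atom -> Type
a -> a * Atom -> Type
a -> a * int -> Type
a -> a * int -> Prod -> Type
a -> a * int -> Atom -> Type
a -> a * int -> ( Type ) -> Type
a -> a * int -> ( Prod ) -> Type
a -> a * int -> ( Atom ) -> Type
a -> a * int -> ( unit ) -> Type
a -> a * int -> ( unit ) -> Prod
a -> a * int -> ( unit ) -> Atom
a -> a * int -> ( unit ) -> a

[Type [Prod [Atom a]] -> [Type [Prod [Prod [Atom a]] * [Atom int]] -> [Type [Prod [Atom ( [Type [Prod [Atom unit]]] )]] -> [Type [Prod [Atom a]]]]]]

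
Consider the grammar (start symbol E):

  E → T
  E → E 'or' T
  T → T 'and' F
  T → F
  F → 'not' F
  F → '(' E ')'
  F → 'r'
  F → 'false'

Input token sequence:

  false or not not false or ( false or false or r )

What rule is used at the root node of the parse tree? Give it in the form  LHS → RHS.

E → E 'or' T

[E [E [E [T [F false]]] or [T [F not [F not [F false]]]]] or [T [F ( [E [E [E [T [F false]]] or [T [F false]]] or [T [F r]]] )]]]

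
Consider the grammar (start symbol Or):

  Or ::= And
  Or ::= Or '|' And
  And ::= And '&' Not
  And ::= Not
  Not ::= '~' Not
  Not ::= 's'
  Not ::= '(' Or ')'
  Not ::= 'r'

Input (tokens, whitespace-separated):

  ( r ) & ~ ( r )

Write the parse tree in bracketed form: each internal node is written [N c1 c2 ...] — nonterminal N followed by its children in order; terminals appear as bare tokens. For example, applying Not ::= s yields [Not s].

Or
And
And & Not
Not & Not
( Or ) & Not
( And ) & Not
( Not ) & Not
( r ) & Not
( r ) & ~ Not
( r ) & ~ ( Or )
( r ) & ~ ( And )
( r ) & ~ ( Not )
( r ) & ~ ( r )

[Or [And [And [Not ( [Or [And [Not r]]] )]] & [Not ~ [Not ( [Or [And [Not r]]] )]]]]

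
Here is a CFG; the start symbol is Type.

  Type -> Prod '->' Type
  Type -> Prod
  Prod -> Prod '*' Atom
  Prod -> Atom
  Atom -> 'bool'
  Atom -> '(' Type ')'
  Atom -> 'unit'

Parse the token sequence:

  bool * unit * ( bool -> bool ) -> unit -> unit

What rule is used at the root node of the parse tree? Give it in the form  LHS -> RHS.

Type -> Prod '->' Type

[Type [Prod [Prod [Prod [Atom bool]] * [Atom unit]] * [Atom ( [Type [Prod [Atom bool]] -> [Type [Prod [Atom bool]]]] )]] -> [Type [Prod [Atom unit]] -> [Type [Prod [Atom unit]]]]]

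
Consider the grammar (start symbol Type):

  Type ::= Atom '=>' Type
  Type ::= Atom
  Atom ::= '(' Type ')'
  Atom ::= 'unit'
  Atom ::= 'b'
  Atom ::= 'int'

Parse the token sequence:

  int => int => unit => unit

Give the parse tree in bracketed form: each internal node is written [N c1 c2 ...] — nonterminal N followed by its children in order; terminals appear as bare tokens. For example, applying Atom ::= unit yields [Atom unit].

Type
Atom => Type
int => Type
int => Atom => Type
int => int => Type
int => int => Atom => Type
int => int => unit => Type
int => int => unit => Atom
int => int => unit => unit

[Type [Atom int] => [Type [Atom int] => [Type [Atom unit] => [Type [Atom unit]]]]]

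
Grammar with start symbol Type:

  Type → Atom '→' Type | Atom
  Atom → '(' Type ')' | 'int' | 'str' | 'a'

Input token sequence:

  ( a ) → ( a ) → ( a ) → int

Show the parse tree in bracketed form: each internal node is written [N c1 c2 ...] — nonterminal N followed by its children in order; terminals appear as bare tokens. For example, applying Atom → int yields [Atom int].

[Type [Atom ( [Type [Atom a]] )] → [Type [Atom ( [Type [Atom a]] )] → [Type [Atom ( [Type [Atom a]] )] → [Type [Atom int]]]]]

Type
Atom → Type
( Type ) → Type
( Atom ) → Type
( a ) → Type
( a ) → Atom → Type
( a ) → ( Type ) → Type
( a ) → ( Atom ) → Type
( a ) → ( a ) → Type
( a ) → ( a ) → Atom → Type
( a ) → ( a ) → ( Type ) → Type
( a ) → ( a ) → ( Atom ) → Type
( a ) → ( a ) → ( a ) → Type
( a ) → ( a ) → ( a ) → Atom
( a ) → ( a ) → ( a ) → int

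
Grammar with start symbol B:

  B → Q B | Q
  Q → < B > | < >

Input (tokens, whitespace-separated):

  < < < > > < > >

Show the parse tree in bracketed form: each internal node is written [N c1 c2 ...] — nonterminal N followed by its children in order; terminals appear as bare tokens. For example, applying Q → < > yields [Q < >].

B
Q
< B >
< Q B >
< < B > B >
< < Q > B >
< < < > > B >
< < < > > Q >
< < < > > < > >

[B [Q < [B [Q < [B [Q < >]] >] [B [Q < >]]] >]]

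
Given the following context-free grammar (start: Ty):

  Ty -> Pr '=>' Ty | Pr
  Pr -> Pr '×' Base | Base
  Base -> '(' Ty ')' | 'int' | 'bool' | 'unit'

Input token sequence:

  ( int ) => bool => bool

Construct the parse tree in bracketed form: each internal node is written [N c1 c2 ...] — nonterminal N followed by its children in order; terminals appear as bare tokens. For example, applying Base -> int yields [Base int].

[Ty [Pr [Base ( [Ty [Pr [Base int]]] )]] => [Ty [Pr [Base bool]] => [Ty [Pr [Base bool]]]]]

Ty
Pr => Ty
Base => Ty
( Ty ) => Ty
( Pr ) => Ty
( Base ) => Ty
( int ) => Ty
( int ) => Pr => Ty
( int ) => Base => Ty
( int ) => bool => Ty
( int ) => bool => Pr
( int ) => bool => Base
( int ) => bool => bool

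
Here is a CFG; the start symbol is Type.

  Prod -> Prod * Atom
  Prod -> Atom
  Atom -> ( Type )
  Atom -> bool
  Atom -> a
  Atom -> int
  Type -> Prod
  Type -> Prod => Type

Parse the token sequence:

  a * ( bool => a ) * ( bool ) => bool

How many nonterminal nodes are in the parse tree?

[Type [Prod [Prod [Prod [Atom a]] * [Atom ( [Type [Prod [Atom bool]] => [Type [Prod [Atom a]]]] )]] * [Atom ( [Type [Prod [Atom bool]]] )]] => [Type [Prod [Atom bool]]]]

19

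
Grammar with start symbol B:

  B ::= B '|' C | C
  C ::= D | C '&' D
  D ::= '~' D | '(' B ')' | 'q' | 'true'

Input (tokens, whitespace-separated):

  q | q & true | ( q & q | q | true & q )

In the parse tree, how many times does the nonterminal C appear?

[B [B [B [C [D q]]] | [C [C [D q]] & [D true]]] | [C [D ( [B [B [B [C [C [D q]] & [D q]]] | [C [D q]]] | [C [C [D true]] & [D q]]] )]]]

9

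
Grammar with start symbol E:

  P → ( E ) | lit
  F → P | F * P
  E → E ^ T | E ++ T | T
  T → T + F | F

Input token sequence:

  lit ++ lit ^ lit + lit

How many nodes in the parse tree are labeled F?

4

[E [E [E [T [F [P lit]]]] ++ [T [F [P lit]]]] ^ [T [T [F [P lit]]] + [F [P lit]]]]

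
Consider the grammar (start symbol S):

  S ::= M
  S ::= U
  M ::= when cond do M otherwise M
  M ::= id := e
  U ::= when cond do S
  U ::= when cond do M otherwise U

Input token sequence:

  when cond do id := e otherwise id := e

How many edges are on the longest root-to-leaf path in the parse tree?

3

[S [M when cond do [M id := e] otherwise [M id := e]]]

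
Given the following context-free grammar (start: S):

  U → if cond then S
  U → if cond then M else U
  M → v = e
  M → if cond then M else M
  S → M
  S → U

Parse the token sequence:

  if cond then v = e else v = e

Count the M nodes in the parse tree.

3

[S [M if cond then [M v = e] else [M v = e]]]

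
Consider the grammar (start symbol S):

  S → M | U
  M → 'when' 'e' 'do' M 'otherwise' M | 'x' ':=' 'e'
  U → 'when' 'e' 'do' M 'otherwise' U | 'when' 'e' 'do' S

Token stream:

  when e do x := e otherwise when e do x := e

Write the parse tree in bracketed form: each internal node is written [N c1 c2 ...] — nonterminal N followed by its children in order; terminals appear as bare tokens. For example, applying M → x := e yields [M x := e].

[S [U when e do [M x := e] otherwise [U when e do [S [M x := e]]]]]

S
U
when e do M otherwise U
when e do x := e otherwise U
when e do x := e otherwise when e do S
when e do x := e otherwise when e do M
when e do x := e otherwise when e do x := e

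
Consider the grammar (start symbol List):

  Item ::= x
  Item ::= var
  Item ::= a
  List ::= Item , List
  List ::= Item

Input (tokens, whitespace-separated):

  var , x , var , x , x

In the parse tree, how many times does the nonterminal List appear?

5

[List [Item var] , [List [Item x] , [List [Item var] , [List [Item x] , [List [Item x]]]]]]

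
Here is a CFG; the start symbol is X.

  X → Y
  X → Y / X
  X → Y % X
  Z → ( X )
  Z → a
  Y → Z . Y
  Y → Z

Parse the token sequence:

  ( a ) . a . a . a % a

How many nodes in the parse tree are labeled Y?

[X [Y [Z ( [X [Y [Z a]]] )] . [Y [Z a] . [Y [Z a] . [Y [Z a]]]]] % [X [Y [Z a]]]]

6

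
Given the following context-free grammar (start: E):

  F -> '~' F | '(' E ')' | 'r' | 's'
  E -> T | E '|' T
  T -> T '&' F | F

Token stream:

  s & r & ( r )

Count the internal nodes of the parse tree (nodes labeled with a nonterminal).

10

[E [T [T [T [F s]] & [F r]] & [F ( [E [T [F r]]] )]]]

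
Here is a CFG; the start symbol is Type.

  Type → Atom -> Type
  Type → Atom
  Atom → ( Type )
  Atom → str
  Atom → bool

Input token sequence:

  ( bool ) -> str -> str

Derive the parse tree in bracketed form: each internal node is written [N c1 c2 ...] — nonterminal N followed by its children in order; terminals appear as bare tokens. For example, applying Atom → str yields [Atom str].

Type
Atom -> Type
( Type ) -> Type
( Atom ) -> Type
( bool ) -> Type
( bool ) -> Atom -> Type
( bool ) -> str -> Type
( bool ) -> str -> Atom
( bool ) -> str -> str

[Type [Atom ( [Type [Atom bool]] )] -> [Type [Atom str] -> [Type [Atom str]]]]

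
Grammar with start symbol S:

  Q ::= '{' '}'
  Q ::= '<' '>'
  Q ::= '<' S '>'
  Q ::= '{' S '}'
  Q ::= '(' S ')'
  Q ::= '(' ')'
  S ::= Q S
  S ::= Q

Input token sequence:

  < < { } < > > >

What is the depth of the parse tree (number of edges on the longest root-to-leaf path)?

[S [Q < [S [Q < [S [Q { }] [S [Q < >]]] >]] >]]

7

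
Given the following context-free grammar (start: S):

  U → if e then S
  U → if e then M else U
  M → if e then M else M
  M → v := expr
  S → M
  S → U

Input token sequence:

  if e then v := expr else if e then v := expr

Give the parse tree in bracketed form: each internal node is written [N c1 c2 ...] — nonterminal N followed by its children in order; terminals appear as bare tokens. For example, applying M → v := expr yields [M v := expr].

S
U
if e then M else U
if e then v := expr else U
if e then v := expr else if e then S
if e then v := expr else if e then M
if e then v := expr else if e then v := expr

[S [U if e then [M v := expr] else [U if e then [S [M v := expr]]]]]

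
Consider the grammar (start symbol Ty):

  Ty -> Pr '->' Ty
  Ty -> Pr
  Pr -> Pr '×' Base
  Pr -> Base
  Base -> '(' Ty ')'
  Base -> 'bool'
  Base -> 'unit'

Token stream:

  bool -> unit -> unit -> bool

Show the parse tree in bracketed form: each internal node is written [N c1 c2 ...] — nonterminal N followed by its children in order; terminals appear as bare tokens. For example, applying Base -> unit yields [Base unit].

Ty
Pr -> Ty
Base -> Ty
bool -> Ty
bool -> Pr -> Ty
bool -> Base -> Ty
bool -> unit -> Ty
bool -> unit -> Pr -> Ty
bool -> unit -> Base -> Ty
bool -> unit -> unit -> Ty
bool -> unit -> unit -> Pr
bool -> unit -> unit -> Base
bool -> unit -> unit -> bool

[Ty [Pr [Base bool]] -> [Ty [Pr [Base unit]] -> [Ty [Pr [Base unit]] -> [Ty [Pr [Base bool]]]]]]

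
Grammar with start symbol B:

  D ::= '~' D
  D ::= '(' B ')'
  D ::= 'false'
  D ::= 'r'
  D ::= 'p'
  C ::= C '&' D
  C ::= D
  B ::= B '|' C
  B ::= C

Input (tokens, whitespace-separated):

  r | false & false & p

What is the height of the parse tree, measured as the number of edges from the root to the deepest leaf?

5

[B [B [C [D r]]] | [C [C [C [D false]] & [D false]] & [D p]]]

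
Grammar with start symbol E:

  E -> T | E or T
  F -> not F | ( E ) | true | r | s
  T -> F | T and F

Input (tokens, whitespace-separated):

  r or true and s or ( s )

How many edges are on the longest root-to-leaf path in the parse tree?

[E [E [E [T [F r]]] or [T [T [F true]] and [F s]]] or [T [F ( [E [T [F s]]] )]]]

6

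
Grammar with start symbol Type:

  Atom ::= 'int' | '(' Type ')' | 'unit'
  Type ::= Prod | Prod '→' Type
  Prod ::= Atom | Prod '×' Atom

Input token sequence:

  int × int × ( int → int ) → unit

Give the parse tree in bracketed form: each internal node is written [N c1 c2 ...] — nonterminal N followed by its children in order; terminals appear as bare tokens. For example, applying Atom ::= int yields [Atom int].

Type
Prod → Type
Prod × Atom → Type
Prod × Atom × Atom → Type
Atom × Atom × Atom → Type
int × Atom × Atom → Type
int × int × Atom → Type
int × int × ( Type ) → Type
int × int × ( Prod → Type ) → Type
int × int × ( Atom → Type ) → Type
int × int × ( int → Type ) → Type
int × int × ( int → Prod ) → Type
int × int × ( int → Atom ) → Type
int × int × ( int → int ) → Type
int × int × ( int → int ) → Prod
int × int × ( int → int ) → Atom
int × int × ( int → int ) → unit

[Type [Prod [Prod [Prod [Atom int]] × [Atom int]] × [Atom ( [Type [Prod [Atom int]] → [Type [Prod [Atom int]]]] )]] → [Type [Prod [Atom unit]]]]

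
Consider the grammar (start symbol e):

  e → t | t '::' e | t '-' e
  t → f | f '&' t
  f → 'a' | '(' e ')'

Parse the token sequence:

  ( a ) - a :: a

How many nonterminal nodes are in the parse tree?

12

[e [t [f ( [e [t [f a]]] )]] - [e [t [f a]] :: [e [t [f a]]]]]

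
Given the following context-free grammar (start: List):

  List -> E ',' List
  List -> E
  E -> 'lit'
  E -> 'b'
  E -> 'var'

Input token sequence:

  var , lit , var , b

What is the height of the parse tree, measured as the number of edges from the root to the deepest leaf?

[List [E var] , [List [E lit] , [List [E var] , [List [E b]]]]]

5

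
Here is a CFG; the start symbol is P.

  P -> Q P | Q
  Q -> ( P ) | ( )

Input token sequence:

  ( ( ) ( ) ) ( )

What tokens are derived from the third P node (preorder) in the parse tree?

( )

[P [Q ( [P [Q ( )] [P [Q ( )]]] )] [P [Q ( )]]]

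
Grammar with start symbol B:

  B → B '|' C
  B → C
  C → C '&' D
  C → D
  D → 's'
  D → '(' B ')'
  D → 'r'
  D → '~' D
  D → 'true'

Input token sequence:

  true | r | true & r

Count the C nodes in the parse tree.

4

[B [B [B [C [D true]]] | [C [D r]]] | [C [C [D true]] & [D r]]]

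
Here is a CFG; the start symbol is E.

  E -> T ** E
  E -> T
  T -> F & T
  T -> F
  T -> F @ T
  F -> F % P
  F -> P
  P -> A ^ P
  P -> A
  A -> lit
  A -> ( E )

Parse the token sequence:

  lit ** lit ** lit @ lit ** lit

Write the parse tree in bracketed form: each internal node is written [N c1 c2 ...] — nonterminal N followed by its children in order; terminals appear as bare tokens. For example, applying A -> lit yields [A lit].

[E [T [F [P [A lit]]]] ** [E [T [F [P [A lit]]]] ** [E [T [F [P [A lit]]] @ [T [F [P [A lit]]]]] ** [E [T [F [P [A lit]]]]]]]]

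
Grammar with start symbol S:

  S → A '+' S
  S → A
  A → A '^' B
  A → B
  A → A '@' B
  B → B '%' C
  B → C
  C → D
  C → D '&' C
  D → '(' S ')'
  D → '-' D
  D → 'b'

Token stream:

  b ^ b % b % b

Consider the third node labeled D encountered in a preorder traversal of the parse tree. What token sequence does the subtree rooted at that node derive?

b

[S [A [A [B [C [D b]]]] ^ [B [B [B [C [D b]]] % [C [D b]]] % [C [D b]]]]]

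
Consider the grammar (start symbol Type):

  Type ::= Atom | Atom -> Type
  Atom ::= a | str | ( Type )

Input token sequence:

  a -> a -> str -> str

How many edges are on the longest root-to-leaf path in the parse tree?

[Type [Atom a] -> [Type [Atom a] -> [Type [Atom str] -> [Type [Atom str]]]]]

5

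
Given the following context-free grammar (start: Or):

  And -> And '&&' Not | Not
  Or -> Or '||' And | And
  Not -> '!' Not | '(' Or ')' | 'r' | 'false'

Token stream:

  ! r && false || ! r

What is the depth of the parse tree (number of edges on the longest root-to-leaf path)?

6

[Or [Or [And [And [Not ! [Not r]]] && [Not false]]] || [And [Not ! [Not r]]]]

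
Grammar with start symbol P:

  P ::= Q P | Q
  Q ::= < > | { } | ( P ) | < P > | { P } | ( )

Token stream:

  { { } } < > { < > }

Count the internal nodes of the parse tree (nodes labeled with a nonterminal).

10

[P [Q { [P [Q { }]] }] [P [Q < >] [P [Q { [P [Q < >]] }]]]]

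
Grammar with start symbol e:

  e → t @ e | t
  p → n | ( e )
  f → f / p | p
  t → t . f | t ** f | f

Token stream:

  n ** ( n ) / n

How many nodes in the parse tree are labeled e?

2

[e [t [t [f [p n]]] ** [f [f [p ( [e [t [f [p n]]]] )]] / [p n]]]]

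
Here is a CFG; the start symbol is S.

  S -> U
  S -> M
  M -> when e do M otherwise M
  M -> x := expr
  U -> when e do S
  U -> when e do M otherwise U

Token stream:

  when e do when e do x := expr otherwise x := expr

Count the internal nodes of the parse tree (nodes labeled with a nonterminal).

6

[S [U when e do [S [M when e do [M x := expr] otherwise [M x := expr]]]]]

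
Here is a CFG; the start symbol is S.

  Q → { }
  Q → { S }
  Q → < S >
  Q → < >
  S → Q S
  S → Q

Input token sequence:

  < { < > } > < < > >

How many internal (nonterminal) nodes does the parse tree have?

[S [Q < [S [Q { [S [Q < >]] }]] >] [S [Q < [S [Q < >]] >]]]

10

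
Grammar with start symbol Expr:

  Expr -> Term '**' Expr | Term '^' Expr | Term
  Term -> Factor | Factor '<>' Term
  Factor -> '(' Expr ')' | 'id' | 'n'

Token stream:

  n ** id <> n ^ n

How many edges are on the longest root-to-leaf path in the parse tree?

[Expr [Term [Factor n]] ** [Expr [Term [Factor id] <> [Term [Factor n]]] ^ [Expr [Term [Factor n]]]]]

5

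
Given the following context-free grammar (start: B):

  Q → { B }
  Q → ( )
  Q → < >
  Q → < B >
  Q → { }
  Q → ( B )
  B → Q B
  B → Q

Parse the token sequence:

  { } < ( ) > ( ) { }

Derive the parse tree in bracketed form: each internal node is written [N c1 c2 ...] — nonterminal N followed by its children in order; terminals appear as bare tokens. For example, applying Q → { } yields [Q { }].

B
Q B
{ } B
{ } Q B
{ } < B > B
{ } < Q > B
{ } < ( ) > B
{ } < ( ) > Q B
{ } < ( ) > ( ) B
{ } < ( ) > ( ) Q
{ } < ( ) > ( ) { }

[B [Q { }] [B [Q < [B [Q ( )]] >] [B [Q ( )] [B [Q { }]]]]]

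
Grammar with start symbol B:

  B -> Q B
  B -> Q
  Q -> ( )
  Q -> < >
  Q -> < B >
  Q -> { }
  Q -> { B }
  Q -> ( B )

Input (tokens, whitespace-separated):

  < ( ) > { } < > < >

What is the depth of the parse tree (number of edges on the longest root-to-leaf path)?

5

[B [Q < [B [Q ( )]] >] [B [Q { }] [B [Q < >] [B [Q < >]]]]]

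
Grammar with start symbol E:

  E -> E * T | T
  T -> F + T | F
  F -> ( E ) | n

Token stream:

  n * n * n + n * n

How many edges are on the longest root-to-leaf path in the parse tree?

6

[E [E [E [E [T [F n]]] * [T [F n]]] * [T [F n] + [T [F n]]]] * [T [F n]]]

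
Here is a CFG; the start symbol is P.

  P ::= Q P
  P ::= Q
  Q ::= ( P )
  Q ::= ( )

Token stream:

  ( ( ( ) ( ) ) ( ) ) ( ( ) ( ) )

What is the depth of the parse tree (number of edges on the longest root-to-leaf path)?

7

[P [Q ( [P [Q ( [P [Q ( )] [P [Q ( )]]] )] [P [Q ( )]]] )] [P [Q ( [P [Q ( )] [P [Q ( )]]] )]]]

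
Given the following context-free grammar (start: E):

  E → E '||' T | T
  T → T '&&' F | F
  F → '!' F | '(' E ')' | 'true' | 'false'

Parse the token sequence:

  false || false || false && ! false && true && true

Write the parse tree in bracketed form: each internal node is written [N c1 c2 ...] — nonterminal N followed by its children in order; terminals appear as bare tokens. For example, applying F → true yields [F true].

[E [E [E [T [F false]]] || [T [F false]]] || [T [T [T [T [F false]] && [F ! [F false]]] && [F true]] && [F true]]]

E
E || T
E || T || T
T || T || T
F || T || T
false || T || T
false || F || T
false || false || T
false || false || T && F
false || false || T && F && F
false || false || T && F && F && F
false || false || F && F && F && F
false || false || false && F && F && F
false || false || false && ! F && F && F
false || false || false && ! false && F && F
false || false || false && ! false && true && F
false || false || false && ! false && true && true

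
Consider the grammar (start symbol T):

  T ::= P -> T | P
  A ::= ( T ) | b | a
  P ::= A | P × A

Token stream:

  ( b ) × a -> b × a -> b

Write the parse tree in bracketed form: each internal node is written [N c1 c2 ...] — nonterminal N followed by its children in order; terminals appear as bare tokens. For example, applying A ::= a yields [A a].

[T [P [P [A ( [T [P [A b]]] )]] × [A a]] -> [T [P [P [A b]] × [A a]] -> [T [P [A b]]]]]

T
P -> T
P × A -> T
A × A -> T
( T ) × A -> T
( P ) × A -> T
( A ) × A -> T
( b ) × A -> T
( b ) × a -> T
( b ) × a -> P -> T
( b ) × a -> P × A -> T
( b ) × a -> A × A -> T
( b ) × a -> b × A -> T
( b ) × a -> b × a -> T
( b ) × a -> b × a -> P
( b ) × a -> b × a -> A
( b ) × a -> b × a -> b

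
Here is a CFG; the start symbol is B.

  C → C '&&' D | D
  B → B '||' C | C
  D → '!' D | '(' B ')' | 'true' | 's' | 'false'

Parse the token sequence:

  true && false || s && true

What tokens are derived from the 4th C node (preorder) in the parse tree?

[B [B [C [C [D true]] && [D false]]] || [C [C [D s]] && [D true]]]

s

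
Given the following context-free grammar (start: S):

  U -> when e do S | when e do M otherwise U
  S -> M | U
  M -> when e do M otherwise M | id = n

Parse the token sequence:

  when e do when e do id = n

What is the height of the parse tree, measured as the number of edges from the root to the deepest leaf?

6

[S [U when e do [S [U when e do [S [M id = n]]]]]]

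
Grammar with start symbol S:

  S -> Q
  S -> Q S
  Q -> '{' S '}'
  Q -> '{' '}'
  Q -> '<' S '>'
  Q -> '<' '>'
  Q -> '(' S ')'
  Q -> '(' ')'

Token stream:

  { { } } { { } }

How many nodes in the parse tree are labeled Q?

4

[S [Q { [S [Q { }]] }] [S [Q { [S [Q { }]] }]]]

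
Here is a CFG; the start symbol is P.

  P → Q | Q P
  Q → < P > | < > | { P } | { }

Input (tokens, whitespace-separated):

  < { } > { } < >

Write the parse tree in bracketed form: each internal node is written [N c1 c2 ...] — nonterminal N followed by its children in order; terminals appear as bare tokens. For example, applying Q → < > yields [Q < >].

[P [Q < [P [Q { }]] >] [P [Q { }] [P [Q < >]]]]

P
Q P
< P > P
< Q > P
< { } > P
< { } > Q P
< { } > { } P
< { } > { } Q
< { } > { } < >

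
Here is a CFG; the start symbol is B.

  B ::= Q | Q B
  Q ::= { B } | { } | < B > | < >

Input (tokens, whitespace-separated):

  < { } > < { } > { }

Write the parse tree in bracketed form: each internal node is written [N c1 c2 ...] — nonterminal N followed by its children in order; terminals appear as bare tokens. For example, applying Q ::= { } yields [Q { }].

[B [Q < [B [Q { }]] >] [B [Q < [B [Q { }]] >] [B [Q { }]]]]

B
Q B
< B > B
< Q > B
< { } > B
< { } > Q B
< { } > < B > B
< { } > < Q > B
< { } > < { } > B
< { } > < { } > Q
< { } > < { } > { }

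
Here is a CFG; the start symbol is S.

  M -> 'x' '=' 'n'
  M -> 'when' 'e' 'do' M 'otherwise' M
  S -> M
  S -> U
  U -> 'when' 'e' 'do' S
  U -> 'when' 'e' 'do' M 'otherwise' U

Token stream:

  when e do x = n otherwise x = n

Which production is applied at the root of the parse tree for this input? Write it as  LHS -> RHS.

S -> M

[S [M when e do [M x = n] otherwise [M x = n]]]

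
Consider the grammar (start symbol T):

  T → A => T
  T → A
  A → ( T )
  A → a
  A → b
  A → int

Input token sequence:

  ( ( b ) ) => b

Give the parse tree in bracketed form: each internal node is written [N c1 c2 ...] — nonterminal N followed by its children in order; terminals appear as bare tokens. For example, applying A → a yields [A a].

[T [A ( [T [A ( [T [A b]] )]] )] => [T [A b]]]

T
A => T
( T ) => T
( A ) => T
( ( T ) ) => T
( ( A ) ) => T
( ( b ) ) => T
( ( b ) ) => A
( ( b ) ) => b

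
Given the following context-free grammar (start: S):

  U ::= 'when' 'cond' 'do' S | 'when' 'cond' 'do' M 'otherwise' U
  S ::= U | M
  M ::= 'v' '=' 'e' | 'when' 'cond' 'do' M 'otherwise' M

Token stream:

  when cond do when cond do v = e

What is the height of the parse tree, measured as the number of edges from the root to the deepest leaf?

[S [U when cond do [S [U when cond do [S [M v = e]]]]]]

6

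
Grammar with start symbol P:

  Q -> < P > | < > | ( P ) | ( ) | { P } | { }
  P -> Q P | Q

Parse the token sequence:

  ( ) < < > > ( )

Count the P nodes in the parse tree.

4

[P [Q ( )] [P [Q < [P [Q < >]] >] [P [Q ( )]]]]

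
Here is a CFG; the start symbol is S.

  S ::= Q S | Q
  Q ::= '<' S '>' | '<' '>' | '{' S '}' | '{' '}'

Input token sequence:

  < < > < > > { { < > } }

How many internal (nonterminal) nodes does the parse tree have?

[S [Q < [S [Q < >] [S [Q < >]]] >] [S [Q { [S [Q { [S [Q < >]] }]] }]]]

12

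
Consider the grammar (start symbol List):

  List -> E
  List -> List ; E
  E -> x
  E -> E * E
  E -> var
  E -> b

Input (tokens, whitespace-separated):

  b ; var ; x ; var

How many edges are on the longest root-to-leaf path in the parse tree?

5

[List [List [List [List [E b]] ; [E var]] ; [E x]] ; [E var]]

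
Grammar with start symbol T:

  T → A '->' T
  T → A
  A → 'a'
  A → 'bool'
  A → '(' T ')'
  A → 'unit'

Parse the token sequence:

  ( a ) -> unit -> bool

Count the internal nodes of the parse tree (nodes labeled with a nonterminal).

8

[T [A ( [T [A a]] )] -> [T [A unit] -> [T [A bool]]]]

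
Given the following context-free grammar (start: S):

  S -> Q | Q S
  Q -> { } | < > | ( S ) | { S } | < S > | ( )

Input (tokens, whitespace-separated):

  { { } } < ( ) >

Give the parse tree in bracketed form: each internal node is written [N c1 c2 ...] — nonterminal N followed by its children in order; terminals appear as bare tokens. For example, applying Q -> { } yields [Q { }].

[S [Q { [S [Q { }]] }] [S [Q < [S [Q ( )]] >]]]

S
Q S
{ S } S
{ Q } S
{ { } } S
{ { } } Q
{ { } } < S >
{ { } } < Q >
{ { } } < ( ) >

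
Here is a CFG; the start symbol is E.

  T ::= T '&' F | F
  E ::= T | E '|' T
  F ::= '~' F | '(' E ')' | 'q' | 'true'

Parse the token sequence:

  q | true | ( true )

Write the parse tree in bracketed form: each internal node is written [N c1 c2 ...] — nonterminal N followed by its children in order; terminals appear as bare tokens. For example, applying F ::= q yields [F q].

[E [E [E [T [F q]]] | [T [F true]]] | [T [F ( [E [T [F true]]] )]]]

E
E | T
E | T | T
T | T | T
F | T | T
q | T | T
q | F | T
q | true | T
q | true | F
q | true | ( E )
q | true | ( T )
q | true | ( F )
q | true | ( true )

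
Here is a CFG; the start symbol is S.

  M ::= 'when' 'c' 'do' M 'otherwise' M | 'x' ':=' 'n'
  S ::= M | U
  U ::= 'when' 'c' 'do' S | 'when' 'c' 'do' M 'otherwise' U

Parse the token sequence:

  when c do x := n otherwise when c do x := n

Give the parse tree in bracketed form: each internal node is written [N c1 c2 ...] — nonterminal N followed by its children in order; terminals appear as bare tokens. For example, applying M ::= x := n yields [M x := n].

S
U
when c do M otherwise U
when c do x := n otherwise U
when c do x := n otherwise when c do S
when c do x := n otherwise when c do M
when c do x := n otherwise when c do x := n

[S [U when c do [M x := n] otherwise [U when c do [S [M x := n]]]]]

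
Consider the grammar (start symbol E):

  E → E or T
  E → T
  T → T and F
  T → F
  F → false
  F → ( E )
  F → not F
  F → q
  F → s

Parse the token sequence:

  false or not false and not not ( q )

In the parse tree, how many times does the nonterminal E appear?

3

[E [E [T [F false]]] or [T [T [F not [F false]]] and [F not [F not [F ( [E [T [F q]]] )]]]]]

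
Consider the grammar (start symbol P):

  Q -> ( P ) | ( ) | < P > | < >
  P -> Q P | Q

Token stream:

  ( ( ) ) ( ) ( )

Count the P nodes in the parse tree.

4

[P [Q ( [P [Q ( )]] )] [P [Q ( )] [P [Q ( )]]]]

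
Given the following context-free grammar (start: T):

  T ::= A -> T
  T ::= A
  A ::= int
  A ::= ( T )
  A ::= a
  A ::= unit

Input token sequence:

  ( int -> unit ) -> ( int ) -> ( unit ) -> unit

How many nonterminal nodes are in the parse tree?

[T [A ( [T [A int] -> [T [A unit]]] )] -> [T [A ( [T [A int]] )] -> [T [A ( [T [A unit]] )] -> [T [A unit]]]]]

16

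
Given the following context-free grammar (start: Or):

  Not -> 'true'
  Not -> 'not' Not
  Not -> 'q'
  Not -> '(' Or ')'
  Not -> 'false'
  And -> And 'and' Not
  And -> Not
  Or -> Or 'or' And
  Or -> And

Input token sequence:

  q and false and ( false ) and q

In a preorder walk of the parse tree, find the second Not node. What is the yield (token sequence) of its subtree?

false

[Or [And [And [And [And [Not q]] and [Not false]] and [Not ( [Or [And [Not false]]] )]] and [Not q]]]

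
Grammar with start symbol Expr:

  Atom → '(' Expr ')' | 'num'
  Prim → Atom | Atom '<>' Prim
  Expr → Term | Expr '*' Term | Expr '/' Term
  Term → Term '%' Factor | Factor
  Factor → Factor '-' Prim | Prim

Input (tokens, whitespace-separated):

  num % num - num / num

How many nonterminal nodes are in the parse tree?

[Expr [Expr [Term [Term [Factor [Prim [Atom num]]]] % [Factor [Factor [Prim [Atom num]]] - [Prim [Atom num]]]]] / [Term [Factor [Prim [Atom num]]]]]

17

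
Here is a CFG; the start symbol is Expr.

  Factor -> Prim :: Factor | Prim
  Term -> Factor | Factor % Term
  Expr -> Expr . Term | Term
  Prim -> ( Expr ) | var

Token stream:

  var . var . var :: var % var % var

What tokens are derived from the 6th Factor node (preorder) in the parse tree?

[Expr [Expr [Expr [Term [Factor [Prim var]]]] . [Term [Factor [Prim var]]]] . [Term [Factor [Prim var] :: [Factor [Prim var]]] % [Term [Factor [Prim var]] % [Term [Factor [Prim var]]]]]]

var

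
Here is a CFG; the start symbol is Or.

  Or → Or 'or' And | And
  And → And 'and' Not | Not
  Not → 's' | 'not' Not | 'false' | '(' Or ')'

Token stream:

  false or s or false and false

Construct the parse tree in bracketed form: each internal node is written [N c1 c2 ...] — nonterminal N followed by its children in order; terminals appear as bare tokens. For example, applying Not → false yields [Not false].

Or
Or or And
Or or And or And
And or And or And
Not or And or And
false or And or And
false or Not or And
false or s or And
false or s or And and Not
false or s or Not and Not
false or s or false and Not
false or s or false and false

[Or [Or [Or [And [Not false]]] or [And [Not s]]] or [And [And [Not false]] and [Not false]]]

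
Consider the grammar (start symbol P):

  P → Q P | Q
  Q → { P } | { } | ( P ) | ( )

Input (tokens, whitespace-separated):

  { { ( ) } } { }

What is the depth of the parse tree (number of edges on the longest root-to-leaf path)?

6

[P [Q { [P [Q { [P [Q ( )]] }]] }] [P [Q { }]]]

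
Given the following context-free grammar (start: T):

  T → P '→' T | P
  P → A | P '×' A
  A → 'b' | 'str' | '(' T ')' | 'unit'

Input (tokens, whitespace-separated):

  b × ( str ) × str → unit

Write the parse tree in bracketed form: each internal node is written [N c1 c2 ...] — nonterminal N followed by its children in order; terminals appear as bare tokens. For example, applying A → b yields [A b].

[T [P [P [P [A b]] × [A ( [T [P [A str]]] )]] × [A str]] → [T [P [A unit]]]]

T
P → T
P × A → T
P × A × A → T
A × A × A → T
b × A × A → T
b × ( T ) × A → T
b × ( P ) × A → T
b × ( A ) × A → T
b × ( str ) × A → T
b × ( str ) × str → T
b × ( str ) × str → P
b × ( str ) × str → A
b × ( str ) × str → unit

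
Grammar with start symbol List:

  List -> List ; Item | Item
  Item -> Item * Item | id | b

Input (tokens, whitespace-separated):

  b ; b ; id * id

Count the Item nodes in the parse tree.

5

[List [List [List [Item b]] ; [Item b]] ; [Item [Item id] * [Item id]]]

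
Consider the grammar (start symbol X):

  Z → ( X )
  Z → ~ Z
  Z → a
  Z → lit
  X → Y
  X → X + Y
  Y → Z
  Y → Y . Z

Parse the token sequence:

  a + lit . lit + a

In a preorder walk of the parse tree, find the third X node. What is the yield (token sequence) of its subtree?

a

[X [X [X [Y [Z a]]] + [Y [Y [Z lit]] . [Z lit]]] + [Y [Z a]]]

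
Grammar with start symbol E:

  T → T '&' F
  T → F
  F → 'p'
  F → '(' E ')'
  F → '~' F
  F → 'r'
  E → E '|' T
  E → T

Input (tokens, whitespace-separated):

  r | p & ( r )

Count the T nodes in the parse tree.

[E [E [T [F r]]] | [T [T [F p]] & [F ( [E [T [F r]]] )]]]

4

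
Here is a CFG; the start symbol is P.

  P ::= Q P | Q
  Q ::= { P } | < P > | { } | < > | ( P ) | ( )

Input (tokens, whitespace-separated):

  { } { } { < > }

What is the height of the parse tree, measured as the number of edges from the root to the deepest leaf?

[P [Q { }] [P [Q { }] [P [Q { [P [Q < >]] }]]]]

6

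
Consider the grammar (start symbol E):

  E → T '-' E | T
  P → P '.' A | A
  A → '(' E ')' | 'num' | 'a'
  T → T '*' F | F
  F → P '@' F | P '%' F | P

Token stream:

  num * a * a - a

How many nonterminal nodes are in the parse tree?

18

[E [T [T [T [F [P [A num]]]] * [F [P [A a]]]] * [F [P [A a]]]] - [E [T [F [P [A a]]]]]]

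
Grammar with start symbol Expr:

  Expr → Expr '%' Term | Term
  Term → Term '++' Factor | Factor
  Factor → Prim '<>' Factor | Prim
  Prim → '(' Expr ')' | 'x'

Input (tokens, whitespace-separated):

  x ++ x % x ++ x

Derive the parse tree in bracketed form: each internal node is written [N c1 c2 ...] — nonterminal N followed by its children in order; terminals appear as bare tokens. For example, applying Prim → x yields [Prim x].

Expr
Expr % Term
Term % Term
Term ++ Factor % Term
Factor ++ Factor % Term
Prim ++ Factor % Term
x ++ Factor % Term
x ++ Prim % Term
x ++ x % Term
x ++ x % Term ++ Factor
x ++ x % Factor ++ Factor
x ++ x % Prim ++ Factor
x ++ x % x ++ Factor
x ++ x % x ++ Prim
x ++ x % x ++ x

[Expr [Expr [Term [Term [Factor [Prim x]]] ++ [Factor [Prim x]]]] % [Term [Term [Factor [Prim x]]] ++ [Factor [Prim x]]]]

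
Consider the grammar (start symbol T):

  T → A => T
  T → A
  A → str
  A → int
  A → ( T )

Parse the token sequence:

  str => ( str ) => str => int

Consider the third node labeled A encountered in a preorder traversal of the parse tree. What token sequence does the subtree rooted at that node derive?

[T [A str] => [T [A ( [T [A str]] )] => [T [A str] => [T [A int]]]]]

str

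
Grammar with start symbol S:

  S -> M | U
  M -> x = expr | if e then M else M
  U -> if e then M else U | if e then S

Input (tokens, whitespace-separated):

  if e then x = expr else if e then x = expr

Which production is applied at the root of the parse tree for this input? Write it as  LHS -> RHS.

[S [U if e then [M x = expr] else [U if e then [S [M x = expr]]]]]

S -> U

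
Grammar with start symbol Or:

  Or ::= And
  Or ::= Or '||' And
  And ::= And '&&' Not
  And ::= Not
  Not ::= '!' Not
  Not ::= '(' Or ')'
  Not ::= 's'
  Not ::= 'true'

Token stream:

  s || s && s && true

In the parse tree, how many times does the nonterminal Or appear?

2

[Or [Or [And [Not s]]] || [And [And [And [Not s]] && [Not s]] && [Not true]]]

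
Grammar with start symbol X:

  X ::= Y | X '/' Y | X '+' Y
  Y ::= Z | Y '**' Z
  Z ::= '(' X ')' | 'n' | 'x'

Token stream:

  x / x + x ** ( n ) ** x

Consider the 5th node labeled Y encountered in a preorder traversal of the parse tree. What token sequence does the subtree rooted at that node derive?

x

[X [X [X [Y [Z x]]] / [Y [Z x]]] + [Y [Y [Y [Z x]] ** [Z ( [X [Y [Z n]]] )]] ** [Z x]]]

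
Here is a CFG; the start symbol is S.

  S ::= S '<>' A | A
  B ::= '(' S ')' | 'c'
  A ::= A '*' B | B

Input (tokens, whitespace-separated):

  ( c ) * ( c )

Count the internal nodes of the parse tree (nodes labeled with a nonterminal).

[S [A [A [B ( [S [A [B c]]] )]] * [B ( [S [A [B c]]] )]]]

11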